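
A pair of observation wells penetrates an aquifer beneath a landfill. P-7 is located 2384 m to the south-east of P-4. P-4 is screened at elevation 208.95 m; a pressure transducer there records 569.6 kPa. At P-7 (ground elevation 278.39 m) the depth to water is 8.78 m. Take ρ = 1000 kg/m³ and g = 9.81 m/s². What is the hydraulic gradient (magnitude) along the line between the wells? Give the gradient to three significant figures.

Pressure head at P-4: ψ = P/(ρg) = 569.6×1000 / (1000 × 9.81) = 58.06 m.
Total head at P-4: h = z + ψ = 208.95 + 58.06 = 267.01 m.
Total head at P-7: h = 278.39 − 8.78 = 269.61 m.
Head difference: h(P-4) − h(P-7) = 267.01 − 269.61 = -2.60 m.
Hydraulic gradient: i = |Δh| / L = 2.60 / 2384 = 0.00109.

i ≈ 0.00109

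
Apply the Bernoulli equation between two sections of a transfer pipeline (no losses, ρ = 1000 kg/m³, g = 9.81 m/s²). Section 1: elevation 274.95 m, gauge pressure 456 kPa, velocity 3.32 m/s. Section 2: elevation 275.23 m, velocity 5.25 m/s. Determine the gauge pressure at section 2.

P₂ ≈ 445 kPa

Pressure head at 1: ψ₁ = P₁/(ρg) = 456×1000 / (1000 × 9.81) = 46.48 m.
Velocity heads: v₁²/2g = 3.32²/19.62 = 0.562 m; v₂²/2g = 5.25²/19.62 = 1.405 m.
Total head H = z₁ + ψ₁ + v₁²/2g = 274.95 + 46.48 + 0.562 = 321.99 m.
ψ₂ = H − z₂ − v₂²/2g = 321.99 − 275.23 − 1.405 = 45.35 m.
P₂ = ρgψ₂ = 1000 × 9.81 × 45.35 ≈ 445 kPa.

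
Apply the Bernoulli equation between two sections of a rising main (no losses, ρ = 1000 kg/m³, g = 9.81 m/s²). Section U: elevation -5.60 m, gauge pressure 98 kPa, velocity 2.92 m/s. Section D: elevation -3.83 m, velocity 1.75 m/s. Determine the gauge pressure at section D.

P₂ ≈ 83.4 kPa

Pressure head at U: ψ₁ = P₁/(ρg) = 98×1000 / (1000 × 9.81) = 9.99 m.
Velocity heads: v₁²/2g = 2.92²/19.62 = 0.435 m; v₂²/2g = 1.75²/19.62 = 0.156 m.
Total head H = z₁ + ψ₁ + v₁²/2g = -5.60 + 9.99 + 0.435 = 4.83 m.
ψ₂ = H − z₂ − v₂²/2g = 4.83 − (-3.83) − 0.156 = 8.50 m.
P₂ = ρgψ₂ = 1000 × 9.81 × 8.50 ≈ 83.4 kPa.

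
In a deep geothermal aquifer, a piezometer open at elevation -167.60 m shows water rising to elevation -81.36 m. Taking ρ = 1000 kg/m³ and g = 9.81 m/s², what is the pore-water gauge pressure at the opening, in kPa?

Pressure head ψ = h − z = -81.36 − (-167.60) = 86.24 m.
P = ρgψ = 1000 × 9.81 × 86.24 = 846014 Pa ≈ 846 kPa.

P ≈ 846 kPa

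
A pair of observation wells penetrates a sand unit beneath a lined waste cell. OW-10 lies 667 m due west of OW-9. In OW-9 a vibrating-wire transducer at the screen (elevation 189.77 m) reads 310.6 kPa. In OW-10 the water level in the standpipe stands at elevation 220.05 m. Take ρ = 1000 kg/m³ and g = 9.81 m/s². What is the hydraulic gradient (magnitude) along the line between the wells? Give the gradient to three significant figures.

Pressure head at OW-9: ψ = P/(ρg) = 310.6×1000 / (1000 × 9.81) = 31.66 m.
Total head at OW-9: h = z + ψ = 189.77 + 31.66 = 221.43 m.
Total head at OW-10: h = 220.05 m (water level in the piezometer is the total head).
Head difference: h(OW-9) − h(OW-10) = 221.43 − 220.05 = 1.38 m.
Hydraulic gradient: i = |Δh| / L = 1.38 / 667 = 0.00207.

i ≈ 0.00207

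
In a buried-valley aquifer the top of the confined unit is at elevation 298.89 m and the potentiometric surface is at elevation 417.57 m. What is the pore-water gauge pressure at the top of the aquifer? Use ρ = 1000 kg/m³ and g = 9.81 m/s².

Pressure head at the aquifer top: ψ = h − z = 417.57 − 298.89 = 118.68 m.
P = ρgψ = 1000 × 9.81 × 118.68 = 1164251 Pa ≈ 1160 kPa.

P ≈ 1160 kPa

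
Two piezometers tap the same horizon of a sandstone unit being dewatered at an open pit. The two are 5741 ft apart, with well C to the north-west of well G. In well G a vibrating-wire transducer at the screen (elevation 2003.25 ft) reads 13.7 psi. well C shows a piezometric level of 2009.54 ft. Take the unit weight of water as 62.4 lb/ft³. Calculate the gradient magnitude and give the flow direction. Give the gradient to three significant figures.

Pressure head at well G: ψ = 144·P/γ = 144 × 13.7 / 62.4 = 31.62 ft.
Total head at well G: h = z + ψ = 2003.25 + 31.62 = 2034.87 ft.
Total head at well C: h = 2009.54 ft (water level in the piezometer is the total head).
Head difference: h(well G) − h(well C) = 2034.87 − 2009.54 = 25.33 ft.
Hydraulic gradient: i = |Δh| / L = 25.33 / 5741 = 0.00441.
Flow is from higher to lower head: from well G toward well C, i.e. toward the north-west.

i ≈ 0.00441; groundwater flows toward the north-west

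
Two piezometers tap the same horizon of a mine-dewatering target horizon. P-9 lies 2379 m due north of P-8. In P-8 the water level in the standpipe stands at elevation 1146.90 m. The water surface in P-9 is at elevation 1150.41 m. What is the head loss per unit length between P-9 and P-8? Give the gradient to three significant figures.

Total head at P-8: h = 1146.90 m (water level in the piezometer is the total head).
Total head at P-9: h = 1150.41 m (water level in the piezometer is the total head).
Head difference: h(P-8) − h(P-9) = 1146.90 − 1150.41 = -3.51 m.
Hydraulic gradient: i = |Δh| / L = 3.51 / 2379 = 0.00148.

i ≈ 0.00148 m/m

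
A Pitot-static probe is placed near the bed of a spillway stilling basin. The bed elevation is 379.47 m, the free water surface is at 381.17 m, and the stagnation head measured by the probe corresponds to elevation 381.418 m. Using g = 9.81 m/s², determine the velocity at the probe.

v ≈ 2.21 m/s

Near the bed, under hydrostatic conditions, the piezometric head (z + ψ) equals the free-surface elevation, 381.17 m.
Velocity head = total − piezometric = 381.418 − 381.17 = 0.248 m.
v = √(2g·h_v) = √(2 × 9.81 × 0.248) = 2.21 m/s.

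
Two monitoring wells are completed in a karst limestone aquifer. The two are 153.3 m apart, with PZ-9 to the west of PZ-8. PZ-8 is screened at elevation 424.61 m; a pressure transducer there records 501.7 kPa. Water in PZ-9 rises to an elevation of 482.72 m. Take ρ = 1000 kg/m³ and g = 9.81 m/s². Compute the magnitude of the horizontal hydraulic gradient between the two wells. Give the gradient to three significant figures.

i ≈ 0.0455

Pressure head at PZ-8: ψ = P/(ρg) = 501.7×1000 / (1000 × 9.81) = 51.14 m.
Total head at PZ-8: h = z + ψ = 424.61 + 51.14 = 475.75 m.
Total head at PZ-9: h = 482.72 m (water level in the piezometer is the total head).
Head difference: h(PZ-8) − h(PZ-9) = 475.75 − 482.72 = -6.97 m.
Hydraulic gradient: i = |Δh| / L = 6.97 / 153.3 = 0.0455.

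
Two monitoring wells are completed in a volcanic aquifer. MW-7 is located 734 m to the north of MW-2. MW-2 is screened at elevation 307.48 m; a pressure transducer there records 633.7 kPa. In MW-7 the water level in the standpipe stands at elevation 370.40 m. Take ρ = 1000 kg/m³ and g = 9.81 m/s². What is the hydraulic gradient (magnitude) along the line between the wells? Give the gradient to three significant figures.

Pressure head at MW-2: ψ = P/(ρg) = 633.7×1000 / (1000 × 9.81) = 64.60 m.
Total head at MW-2: h = z + ψ = 307.48 + 64.60 = 372.08 m.
Total head at MW-7: h = 370.40 m (water level in the piezometer is the total head).
Head difference: h(MW-2) − h(MW-7) = 372.08 − 370.40 = 1.68 m.
Hydraulic gradient: i = |Δh| / L = 1.68 / 734 = 0.00229.

i ≈ 0.00229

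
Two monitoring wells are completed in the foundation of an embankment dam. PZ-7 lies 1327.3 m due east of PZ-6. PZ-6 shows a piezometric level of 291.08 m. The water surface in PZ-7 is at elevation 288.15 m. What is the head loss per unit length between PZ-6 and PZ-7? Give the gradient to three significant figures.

Total head at PZ-6: h = 291.08 m (water level in the piezometer is the total head).
Total head at PZ-7: h = 288.15 m (water level in the piezometer is the total head).
Head difference: h(PZ-6) − h(PZ-7) = 291.08 − 288.15 = 2.93 m.
Hydraulic gradient: i = |Δh| / L = 2.93 / 1327.3 = 0.00221.

i ≈ 0.00221 m/m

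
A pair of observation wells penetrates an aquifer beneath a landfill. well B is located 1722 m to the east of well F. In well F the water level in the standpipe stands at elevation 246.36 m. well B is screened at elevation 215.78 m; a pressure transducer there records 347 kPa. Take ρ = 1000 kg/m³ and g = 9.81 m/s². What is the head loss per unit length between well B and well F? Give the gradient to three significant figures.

i ≈ 0.00278 m/m

Total head at well F: h = 246.36 m (water level in the piezometer is the total head).
Pressure head at well B: ψ = P/(ρg) = 347×1000 / (1000 × 9.81) = 35.37 m.
Total head at well B: h = z + ψ = 215.78 + 35.37 = 251.15 m.
Head difference: h(well F) − h(well B) = 246.36 − 251.15 = -4.79 m.
Hydraulic gradient: i = |Δh| / L = 4.79 / 1722 = 0.00278.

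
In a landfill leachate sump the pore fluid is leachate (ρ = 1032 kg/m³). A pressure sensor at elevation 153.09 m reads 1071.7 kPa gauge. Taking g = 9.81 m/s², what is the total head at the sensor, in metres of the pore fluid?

h ≈ 258.95 m

ψ = P/(ρg) = 1071.7×1000 / (1032 × 9.81) = 105.86 m.
h = z + ψ = 153.09 + 105.86 = 258.95 m.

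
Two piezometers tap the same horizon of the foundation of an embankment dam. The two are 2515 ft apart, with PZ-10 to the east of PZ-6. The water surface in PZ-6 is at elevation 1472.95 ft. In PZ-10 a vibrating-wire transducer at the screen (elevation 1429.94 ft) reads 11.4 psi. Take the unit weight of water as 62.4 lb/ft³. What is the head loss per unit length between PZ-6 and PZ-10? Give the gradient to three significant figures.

Total head at PZ-6: h = 1472.95 ft (water level in the piezometer is the total head).
Pressure head at PZ-10: ψ = 144·P/γ = 144 × 11.4 / 62.4 = 26.31 ft.
Total head at PZ-10: h = z + ψ = 1429.94 + 26.31 = 1456.25 ft.
Head difference: h(PZ-6) − h(PZ-10) = 1472.95 − 1456.25 = 16.70 ft.
Hydraulic gradient: i = |Δh| / L = 16.70 / 2515 = 0.00664.

i ≈ 0.00664 ft/ft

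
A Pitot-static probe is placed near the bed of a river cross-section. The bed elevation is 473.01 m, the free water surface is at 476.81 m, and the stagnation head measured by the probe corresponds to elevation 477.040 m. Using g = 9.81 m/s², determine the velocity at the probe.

Near the bed, under hydrostatic conditions, the piezometric head (z + ψ) equals the free-surface elevation, 476.81 m.
Velocity head = total − piezometric = 477.040 − 476.81 = 0.230 m.
v = √(2g·h_v) = √(2 × 9.81 × 0.230) = 2.12 m/s.

v ≈ 2.12 m/s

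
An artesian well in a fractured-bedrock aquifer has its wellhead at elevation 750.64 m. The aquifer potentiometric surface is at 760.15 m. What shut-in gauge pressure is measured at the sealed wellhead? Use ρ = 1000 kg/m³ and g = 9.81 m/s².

P ≈ 93.3 kPa

Head above the cap: Δh = 760.15 − 750.64 = 9.51 m.
P = ρgΔh = 1000 × 9.81 × 9.51 = 93293 Pa ≈ 93.3 kPa.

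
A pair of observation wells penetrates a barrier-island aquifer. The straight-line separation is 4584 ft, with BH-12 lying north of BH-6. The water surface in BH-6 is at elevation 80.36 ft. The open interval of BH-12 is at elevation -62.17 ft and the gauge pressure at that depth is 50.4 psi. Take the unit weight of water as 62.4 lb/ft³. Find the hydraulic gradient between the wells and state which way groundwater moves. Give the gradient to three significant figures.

Total head at BH-6: h = 80.36 ft (water level in the piezometer is the total head).
Pressure head at BH-12: ψ = 144·P/γ = 144 × 50.4 / 62.4 = 116.31 ft.
Total head at BH-12: h = z + ψ = -62.17 + 116.31 = 54.14 ft.
Head difference: h(BH-6) − h(BH-12) = 80.36 − 54.14 = 26.22 ft.
Hydraulic gradient: i = |Δh| / L = 26.22 / 4584 = 0.00572.
Flow is from higher to lower head: from BH-6 toward BH-12, i.e. toward the north.

i ≈ 0.00572; groundwater flows toward the north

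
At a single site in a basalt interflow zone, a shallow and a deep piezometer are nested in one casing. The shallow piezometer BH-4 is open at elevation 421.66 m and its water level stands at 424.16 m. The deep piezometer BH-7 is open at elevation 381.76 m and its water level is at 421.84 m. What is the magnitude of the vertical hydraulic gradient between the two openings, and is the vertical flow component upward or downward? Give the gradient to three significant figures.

Total head at BH-4: h = 424.16 m (water level in the standpipe).
Total head at BH-7: h = 421.84 m.
Δh = h(BH-4) − h(BH-7) = 424.16 − 421.84 = 2.32 m.
Vertical separation Δz = 421.66 − 381.76 = 39.90 m.
|i_v| = |Δh| / Δz = 2.32 / 39.90 = 0.0581.
Head is higher in the shallow piezometer, so vertical flow is downward (recharge condition).

|i_v| ≈ 0.0581; vertical flow is downward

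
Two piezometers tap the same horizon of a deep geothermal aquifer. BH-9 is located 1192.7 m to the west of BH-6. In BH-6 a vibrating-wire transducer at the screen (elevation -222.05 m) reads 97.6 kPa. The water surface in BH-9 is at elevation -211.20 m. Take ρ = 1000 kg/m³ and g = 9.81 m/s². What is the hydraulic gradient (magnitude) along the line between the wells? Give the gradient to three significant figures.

i ≈ 0.000755

Pressure head at BH-6: ψ = P/(ρg) = 97.6×1000 / (1000 × 9.81) = 9.95 m.
Total head at BH-6: h = z + ψ = -222.05 + 9.95 = -212.10 m.
Total head at BH-9: h = -211.20 m (water level in the piezometer is the total head).
Head difference: h(BH-6) − h(BH-9) = -212.10 − (-211.20) = -0.90 m.
Hydraulic gradient: i = |Δh| / L = 0.90 / 1192.7 = 0.000755.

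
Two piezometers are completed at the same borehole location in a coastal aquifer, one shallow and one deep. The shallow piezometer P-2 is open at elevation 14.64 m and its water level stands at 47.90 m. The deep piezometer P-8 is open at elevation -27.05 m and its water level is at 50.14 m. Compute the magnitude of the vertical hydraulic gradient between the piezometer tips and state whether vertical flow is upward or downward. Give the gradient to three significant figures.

Total head at P-2: h = 47.90 m (water level in the standpipe).
Total head at P-8: h = 50.14 m.
Δh = h(P-2) − h(P-8) = 47.90 − 50.14 = -2.24 m.
Vertical separation Δz = 14.64 − (-27.05) = 41.69 m.
|i_v| = |Δh| / Δz = 2.24 / 41.69 = 0.0537.
Head is higher in the deep piezometer, so vertical flow is upward (discharge condition).

|i_v| ≈ 0.0537; vertical flow is upward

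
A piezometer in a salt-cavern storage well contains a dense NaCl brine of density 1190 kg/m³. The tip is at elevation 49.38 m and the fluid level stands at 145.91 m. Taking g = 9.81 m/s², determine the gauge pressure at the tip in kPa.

Pressure head ψ = h − z = 145.91 − 49.38 = 96.53 m.
P = ρgψ = 1190 × 9.81 × 96.53 = 1126882 Pa ≈ 1130 kPa.

P ≈ 1130 kPa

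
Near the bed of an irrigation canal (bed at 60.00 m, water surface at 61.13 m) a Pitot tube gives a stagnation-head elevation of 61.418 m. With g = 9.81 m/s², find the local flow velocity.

Near the bed, under hydrostatic conditions, the piezometric head (z + ψ) equals the free-surface elevation, 61.13 m.
Velocity head = total − piezometric = 61.418 − 61.13 = 0.288 m.
v = √(2g·h_v) = √(2 × 9.81 × 0.288) = 2.38 m/s.

v ≈ 2.38 m/s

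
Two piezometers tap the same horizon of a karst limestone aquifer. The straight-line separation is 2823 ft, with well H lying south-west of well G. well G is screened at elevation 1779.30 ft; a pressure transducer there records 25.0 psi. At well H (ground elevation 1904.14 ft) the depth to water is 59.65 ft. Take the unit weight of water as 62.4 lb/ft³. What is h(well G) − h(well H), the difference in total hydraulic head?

Δh ≈ -7.50 ft

Pressure head at well G: ψ = 144·P/γ = 144 × 25.0 / 62.4 = 57.69 ft.
Total head at well G: h = z + ψ = 1779.30 + 57.69 = 1836.99 ft.
Total head at well H: h = 1904.14 − 59.65 = 1844.49 ft.
Head difference: h(well G) − h(well H) = 1836.99 − 1844.49 = -7.50 ft.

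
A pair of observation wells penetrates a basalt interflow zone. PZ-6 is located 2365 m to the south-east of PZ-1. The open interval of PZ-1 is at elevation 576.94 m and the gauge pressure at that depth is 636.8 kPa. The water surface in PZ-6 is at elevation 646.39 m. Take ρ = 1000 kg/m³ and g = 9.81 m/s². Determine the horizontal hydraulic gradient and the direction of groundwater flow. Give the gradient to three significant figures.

Pressure head at PZ-1: ψ = P/(ρg) = 636.8×1000 / (1000 × 9.81) = 64.91 m.
Total head at PZ-1: h = z + ψ = 576.94 + 64.91 = 641.85 m.
Total head at PZ-6: h = 646.39 m (water level in the piezometer is the total head).
Head difference: h(PZ-1) − h(PZ-6) = 641.85 − 646.39 = -4.54 m.
Hydraulic gradient: i = |Δh| / L = 4.54 / 2365 = 0.00192.
Flow is from higher to lower head: from PZ-6 toward PZ-1, i.e. toward the north-west.

i ≈ 0.00192; groundwater flows toward the north-west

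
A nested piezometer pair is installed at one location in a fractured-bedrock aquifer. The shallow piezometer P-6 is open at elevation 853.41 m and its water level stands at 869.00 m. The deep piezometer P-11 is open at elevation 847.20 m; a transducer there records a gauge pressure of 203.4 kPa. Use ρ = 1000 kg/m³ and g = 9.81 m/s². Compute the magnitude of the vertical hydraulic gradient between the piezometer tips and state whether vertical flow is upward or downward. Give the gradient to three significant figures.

Total head at P-6: h = 869.00 m (water level in the standpipe).
Pressure head at P-11: ψ = P/(ρg) = 203.4×1000 / (1000 × 9.81) = 20.73 m.
Total head at P-11: h = z + ψ = 847.20 + 20.73 = 867.93 m.
Δh = h(P-6) − h(P-11) = 869.00 − 867.93 = 1.07 m.
Vertical separation Δz = 853.41 − 847.20 = 6.21 m.
|i_v| = |Δh| / Δz = 1.07 / 6.21 = 0.172.
Head is higher in the shallow piezometer, so vertical flow is downward (recharge condition).

|i_v| ≈ 0.172; vertical flow is downward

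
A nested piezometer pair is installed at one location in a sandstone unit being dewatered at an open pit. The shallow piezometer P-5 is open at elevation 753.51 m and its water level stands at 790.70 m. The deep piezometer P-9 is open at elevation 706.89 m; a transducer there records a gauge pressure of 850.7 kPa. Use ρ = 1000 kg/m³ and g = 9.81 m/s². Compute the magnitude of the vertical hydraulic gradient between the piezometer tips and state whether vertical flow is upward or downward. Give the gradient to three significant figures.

Total head at P-5: h = 790.70 m (water level in the standpipe).
Pressure head at P-9: ψ = P/(ρg) = 850.7×1000 / (1000 × 9.81) = 86.72 m.
Total head at P-9: h = z + ψ = 706.89 + 86.72 = 793.61 m.
Δh = h(P-5) − h(P-9) = 790.70 − 793.61 = -2.91 m.
Vertical separation Δz = 753.51 − 706.89 = 46.62 m.
|i_v| = |Δh| / Δz = 2.91 / 46.62 = 0.0624.
Head is higher in the deep piezometer, so vertical flow is upward (discharge condition).

|i_v| ≈ 0.0624; vertical flow is upward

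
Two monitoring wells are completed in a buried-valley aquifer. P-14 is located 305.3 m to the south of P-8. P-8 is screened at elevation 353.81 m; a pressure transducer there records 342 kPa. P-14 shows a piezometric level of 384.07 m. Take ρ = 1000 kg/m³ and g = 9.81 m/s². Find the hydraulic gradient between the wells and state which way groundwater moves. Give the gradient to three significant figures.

i ≈ 0.0151; groundwater flows toward the south

Pressure head at P-8: ψ = P/(ρg) = 342×1000 / (1000 × 9.81) = 34.86 m.
Total head at P-8: h = z + ψ = 353.81 + 34.86 = 388.67 m.
Total head at P-14: h = 384.07 m (water level in the piezometer is the total head).
Head difference: h(P-8) − h(P-14) = 388.67 − 384.07 = 4.60 m.
Hydraulic gradient: i = |Δh| / L = 4.60 / 305.3 = 0.0151.
Flow is from higher to lower head: from P-8 toward P-14, i.e. toward the south.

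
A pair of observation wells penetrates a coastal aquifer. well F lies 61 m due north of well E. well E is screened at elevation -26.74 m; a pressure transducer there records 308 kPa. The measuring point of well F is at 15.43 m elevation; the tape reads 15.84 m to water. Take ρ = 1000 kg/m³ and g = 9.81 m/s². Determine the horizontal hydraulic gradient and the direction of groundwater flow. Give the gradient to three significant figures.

i ≈ 0.0831; groundwater flows toward the north

Pressure head at well E: ψ = P/(ρg) = 308×1000 / (1000 × 9.81) = 31.40 m.
Total head at well E: h = z + ψ = -26.74 + 31.40 = 4.66 m.
Total head at well F: h = 15.43 − 15.84 = -0.41 m.
Head difference: h(well E) − h(well F) = 4.66 − (-0.41) = 5.07 m.
Hydraulic gradient: i = |Δh| / L = 5.07 / 61 = 0.0831.
Flow is from higher to lower head: from well E toward well F, i.e. toward the north.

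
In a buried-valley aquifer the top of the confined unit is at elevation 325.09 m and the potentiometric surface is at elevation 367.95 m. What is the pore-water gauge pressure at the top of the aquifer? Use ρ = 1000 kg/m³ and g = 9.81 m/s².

P ≈ 420 kPa

Pressure head at the aquifer top: ψ = h − z = 367.95 − 325.09 = 42.86 m.
P = ρgψ = 1000 × 9.81 × 42.86 = 420457 Pa ≈ 420 kPa.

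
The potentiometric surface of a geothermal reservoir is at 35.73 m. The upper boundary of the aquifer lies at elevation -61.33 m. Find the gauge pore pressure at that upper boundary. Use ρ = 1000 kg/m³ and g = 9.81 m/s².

Pressure head at the aquifer top: ψ = h − z = 35.73 − (-61.33) = 97.06 m.
P = ρgψ = 1000 × 9.81 × 97.06 = 952159 Pa ≈ 952 kPa.

P ≈ 952 kPa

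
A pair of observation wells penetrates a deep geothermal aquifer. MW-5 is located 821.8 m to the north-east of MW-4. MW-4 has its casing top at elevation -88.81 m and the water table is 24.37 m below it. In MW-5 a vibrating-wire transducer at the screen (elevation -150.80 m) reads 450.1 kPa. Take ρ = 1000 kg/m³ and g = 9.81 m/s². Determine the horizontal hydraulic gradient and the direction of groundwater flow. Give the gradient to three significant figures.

Total head at MW-4: h = -88.81 − 24.37 = -113.18 m.
Pressure head at MW-5: ψ = P/(ρg) = 450.1×1000 / (1000 × 9.81) = 45.88 m.
Total head at MW-5: h = z + ψ = -150.80 + 45.88 = -104.92 m.
Head difference: h(MW-4) − h(MW-5) = -113.18 − (-104.92) = -8.26 m.
Hydraulic gradient: i = |Δh| / L = 8.26 / 821.8 = 0.0101.
Flow is from higher to lower head: from MW-5 toward MW-4, i.e. toward the south-west.

i ≈ 0.0101; groundwater flows toward the south-west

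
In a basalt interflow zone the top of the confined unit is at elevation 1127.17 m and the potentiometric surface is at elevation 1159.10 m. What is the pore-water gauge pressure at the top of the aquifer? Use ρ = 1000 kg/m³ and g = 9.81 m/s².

P ≈ 313 kPa

Pressure head at the aquifer top: ψ = h − z = 1159.10 − 1127.17 = 31.93 m.
P = ρgψ = 1000 × 9.81 × 31.93 = 313233 Pa ≈ 313 kPa.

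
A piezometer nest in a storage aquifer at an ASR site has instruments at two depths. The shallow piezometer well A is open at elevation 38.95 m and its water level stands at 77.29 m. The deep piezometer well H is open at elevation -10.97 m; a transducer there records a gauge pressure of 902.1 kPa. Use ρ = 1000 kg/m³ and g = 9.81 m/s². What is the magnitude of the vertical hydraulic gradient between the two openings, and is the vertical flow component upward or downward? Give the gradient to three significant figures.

Total head at well A: h = 77.29 m (water level in the standpipe).
Pressure head at well H: ψ = P/(ρg) = 902.1×1000 / (1000 × 9.81) = 91.96 m.
Total head at well H: h = z + ψ = -10.97 + 91.96 = 80.99 m.
Δh = h(well A) − h(well H) = 77.29 − 80.99 = -3.70 m.
Vertical separation Δz = 38.95 − (-10.97) = 49.92 m.
|i_v| = |Δh| / Δz = 3.70 / 49.92 = 0.0741.
Head is higher in the deep piezometer, so vertical flow is upward (discharge condition).

|i_v| ≈ 0.0741; vertical flow is upward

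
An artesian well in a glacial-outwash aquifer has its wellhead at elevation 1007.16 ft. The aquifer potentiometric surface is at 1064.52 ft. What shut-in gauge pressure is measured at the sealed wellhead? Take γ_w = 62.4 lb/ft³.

Head above the cap: Δh = 1064.52 − 1007.16 = 57.36 ft.
P = γΔh/144 = 62.4 × 57.36 / 144 = 24.9 psi.

P ≈ 24.9 psi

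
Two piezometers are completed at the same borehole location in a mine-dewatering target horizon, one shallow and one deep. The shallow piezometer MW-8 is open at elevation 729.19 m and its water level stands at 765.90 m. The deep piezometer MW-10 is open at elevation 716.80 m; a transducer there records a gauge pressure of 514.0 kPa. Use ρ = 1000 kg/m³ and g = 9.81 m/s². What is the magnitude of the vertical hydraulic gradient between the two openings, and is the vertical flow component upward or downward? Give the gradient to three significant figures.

Total head at MW-8: h = 765.90 m (water level in the standpipe).
Pressure head at MW-10: ψ = P/(ρg) = 514.0×1000 / (1000 × 9.81) = 52.40 m.
Total head at MW-10: h = z + ψ = 716.80 + 52.40 = 769.20 m.
Δh = h(MW-8) − h(MW-10) = 765.90 − 769.20 = -3.30 m.
Vertical separation Δz = 729.19 − 716.80 = 12.39 m.
|i_v| = |Δh| / Δz = 3.30 / 12.39 = 0.266.
Head is higher in the deep piezometer, so vertical flow is upward (discharge condition).

|i_v| ≈ 0.266; vertical flow is upward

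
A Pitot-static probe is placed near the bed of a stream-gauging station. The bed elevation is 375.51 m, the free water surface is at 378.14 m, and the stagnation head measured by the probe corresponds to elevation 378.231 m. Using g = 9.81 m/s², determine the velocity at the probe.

Near the bed, under hydrostatic conditions, the piezometric head (z + ψ) equals the free-surface elevation, 378.14 m.
Velocity head = total − piezometric = 378.231 − 378.14 = 0.091 m.
v = √(2g·h_v) = √(2 × 9.81 × 0.091) = 1.34 m/s.

v ≈ 1.34 m/s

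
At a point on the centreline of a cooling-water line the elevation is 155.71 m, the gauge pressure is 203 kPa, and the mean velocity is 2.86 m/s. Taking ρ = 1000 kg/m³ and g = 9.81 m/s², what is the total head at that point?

h ≈ 176.82 m

Pressure head ψ = P/(ρg) = 203×1000 / (1000 × 9.81) = 20.69 m.
Velocity head = v²/(2g) = 2.86² / (2 × 9.81) = 0.417 m.
h = z + ψ + v²/(2g) = 155.71 + 20.69 + 0.417 = 176.82 m.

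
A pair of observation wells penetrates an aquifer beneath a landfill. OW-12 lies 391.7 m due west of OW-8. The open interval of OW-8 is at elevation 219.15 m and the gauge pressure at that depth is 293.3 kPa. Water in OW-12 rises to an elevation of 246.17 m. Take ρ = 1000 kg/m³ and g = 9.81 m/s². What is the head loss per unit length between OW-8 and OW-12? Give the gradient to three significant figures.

Pressure head at OW-8: ψ = P/(ρg) = 293.3×1000 / (1000 × 9.81) = 29.90 m.
Total head at OW-8: h = z + ψ = 219.15 + 29.90 = 249.05 m.
Total head at OW-12: h = 246.17 m (water level in the piezometer is the total head).
Head difference: h(OW-8) − h(OW-12) = 249.05 − 246.17 = 2.88 m.
Hydraulic gradient: i = |Δh| / L = 2.88 / 391.7 = 0.00735.

i ≈ 0.00735 m/m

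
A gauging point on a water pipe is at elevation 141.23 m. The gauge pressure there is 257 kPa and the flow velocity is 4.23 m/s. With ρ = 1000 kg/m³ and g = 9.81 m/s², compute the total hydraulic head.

Pressure head ψ = P/(ρg) = 257×1000 / (1000 × 9.81) = 26.20 m.
Velocity head = v²/(2g) = 4.23² / (2 × 9.81) = 0.912 m.
h = z + ψ + v²/(2g) = 141.23 + 26.20 + 0.912 = 168.34 m.

h ≈ 168.34 m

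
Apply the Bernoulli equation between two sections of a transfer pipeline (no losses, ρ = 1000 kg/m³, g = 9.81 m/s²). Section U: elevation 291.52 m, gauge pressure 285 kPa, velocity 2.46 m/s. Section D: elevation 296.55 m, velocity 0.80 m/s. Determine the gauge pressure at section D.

Pressure head at U: ψ₁ = P₁/(ρg) = 285×1000 / (1000 × 9.81) = 29.05 m.
Velocity heads: v₁²/2g = 2.46²/19.62 = 0.308 m; v₂²/2g = 0.80²/19.62 = 0.033 m.
Total head H = z₁ + ψ₁ + v₁²/2g = 291.52 + 29.05 + 0.308 = 320.88 m.
ψ₂ = H − z₂ − v₂²/2g = 320.88 − 296.55 − 0.033 = 24.30 m.
P₂ = ρgψ₂ = 1000 × 9.81 × 24.30 ≈ 238 kPa.

P₂ ≈ 238 kPa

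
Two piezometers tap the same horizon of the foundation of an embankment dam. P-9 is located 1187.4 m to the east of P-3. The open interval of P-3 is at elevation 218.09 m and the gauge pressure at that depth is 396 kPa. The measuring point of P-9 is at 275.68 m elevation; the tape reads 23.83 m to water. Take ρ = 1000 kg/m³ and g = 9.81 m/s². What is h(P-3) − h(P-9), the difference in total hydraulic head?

Pressure head at P-3: ψ = P/(ρg) = 396×1000 / (1000 × 9.81) = 40.37 m.
Total head at P-3: h = z + ψ = 218.09 + 40.37 = 258.46 m.
Total head at P-9: h = 275.68 − 23.83 = 251.85 m.
Head difference: h(P-3) − h(P-9) = 258.46 − 251.85 = 6.61 m.

Δh ≈ 6.61 m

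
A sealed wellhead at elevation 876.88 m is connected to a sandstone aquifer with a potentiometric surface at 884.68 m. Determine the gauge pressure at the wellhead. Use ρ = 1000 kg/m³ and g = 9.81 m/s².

P ≈ 76.5 kPa

Head above the cap: Δh = 884.68 − 876.88 = 7.80 m.
P = ρgΔh = 1000 × 9.81 × 7.80 = 76518 Pa ≈ 76.5 kPa.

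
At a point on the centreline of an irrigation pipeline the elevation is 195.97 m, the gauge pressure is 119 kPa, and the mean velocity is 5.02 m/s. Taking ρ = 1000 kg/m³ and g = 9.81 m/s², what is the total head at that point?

Pressure head ψ = P/(ρg) = 119×1000 / (1000 × 9.81) = 12.13 m.
Velocity head = v²/(2g) = 5.02² / (2 × 9.81) = 1.284 m.
h = z + ψ + v²/(2g) = 195.97 + 12.13 + 1.284 = 209.38 m.

h ≈ 209.38 m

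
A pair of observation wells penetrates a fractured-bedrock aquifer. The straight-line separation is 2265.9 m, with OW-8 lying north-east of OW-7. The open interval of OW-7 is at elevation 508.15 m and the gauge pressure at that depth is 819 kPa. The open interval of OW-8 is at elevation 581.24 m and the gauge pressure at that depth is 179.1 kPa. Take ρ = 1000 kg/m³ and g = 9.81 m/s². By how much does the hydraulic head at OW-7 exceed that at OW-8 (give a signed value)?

Pressure head at OW-7: ψ = P/(ρg) = 819×1000 / (1000 × 9.81) = 83.49 m.
Total head at OW-7: h = z + ψ = 508.15 + 83.49 = 591.64 m.
Pressure head at OW-8: ψ = P/(ρg) = 179.1×1000 / (1000 × 9.81) = 18.26 m.
Total head at OW-8: h = z + ψ = 581.24 + 18.26 = 599.50 m.
Head difference: h(OW-7) − h(OW-8) = 591.64 − 599.50 = -7.86 m.

Δh ≈ -7.86 m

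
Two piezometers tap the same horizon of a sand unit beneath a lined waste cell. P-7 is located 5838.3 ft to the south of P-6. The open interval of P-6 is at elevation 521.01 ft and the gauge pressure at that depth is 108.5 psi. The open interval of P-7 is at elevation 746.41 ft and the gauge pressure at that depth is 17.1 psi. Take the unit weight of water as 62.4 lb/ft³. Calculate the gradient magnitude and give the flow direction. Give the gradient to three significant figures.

i ≈ 0.00248; groundwater flows toward the north

Pressure head at P-6: ψ = 144·P/γ = 144 × 108.5 / 62.4 = 250.38 ft.
Total head at P-6: h = z + ψ = 521.01 + 250.38 = 771.39 ft.
Pressure head at P-7: ψ = 144·P/γ = 144 × 17.1 / 62.4 = 39.46 ft.
Total head at P-7: h = z + ψ = 746.41 + 39.46 = 785.87 ft.
Head difference: h(P-6) − h(P-7) = 771.39 − 785.87 = -14.48 ft.
Hydraulic gradient: i = |Δh| / L = 14.48 / 5838.3 = 0.00248.
Flow is from higher to lower head: from P-7 toward P-6, i.e. toward the north.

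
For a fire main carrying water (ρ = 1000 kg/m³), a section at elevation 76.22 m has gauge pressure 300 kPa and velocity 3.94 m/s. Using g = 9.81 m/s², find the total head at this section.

h ≈ 107.59 m

Pressure head ψ = P/(ρg) = 300×1000 / (1000 × 9.81) = 30.58 m.
Velocity head = v²/(2g) = 3.94² / (2 × 9.81) = 0.791 m.
h = z + ψ + v²/(2g) = 76.22 + 30.58 + 0.791 = 107.59 m.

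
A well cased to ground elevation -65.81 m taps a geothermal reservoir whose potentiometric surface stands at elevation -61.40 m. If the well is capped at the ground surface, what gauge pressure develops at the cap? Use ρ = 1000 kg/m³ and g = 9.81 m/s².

Head above the cap: Δh = -61.40 − (-65.81) = 4.41 m.
P = ρgΔh = 1000 × 9.81 × 4.41 = 43262 Pa ≈ 43.3 kPa.

P ≈ 43.3 kPa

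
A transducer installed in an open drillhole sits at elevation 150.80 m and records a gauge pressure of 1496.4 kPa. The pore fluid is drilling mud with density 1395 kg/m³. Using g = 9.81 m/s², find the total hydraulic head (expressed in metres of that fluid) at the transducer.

ψ = P/(ρg) = 1496.4×1000 / (1395 × 9.81) = 109.35 m.
h = z + ψ = 150.80 + 109.35 = 260.15 m.

h ≈ 260.15 m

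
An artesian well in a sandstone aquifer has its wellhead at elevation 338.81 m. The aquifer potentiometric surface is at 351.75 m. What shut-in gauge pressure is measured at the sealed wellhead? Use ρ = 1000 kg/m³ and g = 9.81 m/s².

Head above the cap: Δh = 351.75 − 338.81 = 12.94 m.
P = ρgΔh = 1000 × 9.81 × 12.94 = 126941 Pa ≈ 127 kPa.

P ≈ 127 kPa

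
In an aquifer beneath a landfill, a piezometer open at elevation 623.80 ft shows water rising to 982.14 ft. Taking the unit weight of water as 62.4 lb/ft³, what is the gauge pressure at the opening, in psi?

Pressure head ψ = h − z = 982.14 − 623.80 = 358.34 ft.
P = γ·ψ / 144 = 62.4 × 358.34 / 144 = 155 psi.

P ≈ 155 psi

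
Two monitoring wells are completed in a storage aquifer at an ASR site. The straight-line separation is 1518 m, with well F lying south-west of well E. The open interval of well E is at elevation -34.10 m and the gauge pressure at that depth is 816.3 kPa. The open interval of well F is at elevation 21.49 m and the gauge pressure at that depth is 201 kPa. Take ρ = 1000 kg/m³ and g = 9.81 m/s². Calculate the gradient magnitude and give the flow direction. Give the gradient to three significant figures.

i ≈ 0.00470; groundwater flows toward the south-west

Pressure head at well E: ψ = P/(ρg) = 816.3×1000 / (1000 × 9.81) = 83.21 m.
Total head at well E: h = z + ψ = -34.10 + 83.21 = 49.11 m.
Pressure head at well F: ψ = P/(ρg) = 201×1000 / (1000 × 9.81) = 20.49 m.
Total head at well F: h = z + ψ = 21.49 + 20.49 = 41.98 m.
Head difference: h(well E) − h(well F) = 49.11 − 41.98 = 7.13 m.
Hydraulic gradient: i = |Δh| / L = 7.13 / 1518 = 0.00470.
Flow is from higher to lower head: from well E toward well F, i.e. toward the south-west.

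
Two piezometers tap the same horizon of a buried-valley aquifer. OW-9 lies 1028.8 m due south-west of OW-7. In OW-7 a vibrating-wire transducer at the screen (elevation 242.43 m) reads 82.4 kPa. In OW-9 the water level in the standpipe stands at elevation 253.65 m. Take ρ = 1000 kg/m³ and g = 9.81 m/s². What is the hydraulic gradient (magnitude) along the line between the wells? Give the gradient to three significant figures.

i ≈ 0.00274

Pressure head at OW-7: ψ = P/(ρg) = 82.4×1000 / (1000 × 9.81) = 8.40 m.
Total head at OW-7: h = z + ψ = 242.43 + 8.40 = 250.83 m.
Total head at OW-9: h = 253.65 m (water level in the piezometer is the total head).
Head difference: h(OW-7) − h(OW-9) = 250.83 − 253.65 = -2.82 m.
Hydraulic gradient: i = |Δh| / L = 2.82 / 1028.8 = 0.00274.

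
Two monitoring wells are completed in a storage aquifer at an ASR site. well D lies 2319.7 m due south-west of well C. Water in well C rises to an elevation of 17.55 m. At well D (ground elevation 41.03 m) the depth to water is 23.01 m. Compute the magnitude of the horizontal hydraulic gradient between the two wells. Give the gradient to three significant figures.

Total head at well C: h = 17.55 m (water level in the piezometer is the total head).
Total head at well D: h = 41.03 − 23.01 = 18.02 m.
Head difference: h(well C) − h(well D) = 17.55 − 18.02 = -0.47 m.
Hydraulic gradient: i = |Δh| / L = 0.47 / 2319.7 = 0.000203.

i ≈ 0.000203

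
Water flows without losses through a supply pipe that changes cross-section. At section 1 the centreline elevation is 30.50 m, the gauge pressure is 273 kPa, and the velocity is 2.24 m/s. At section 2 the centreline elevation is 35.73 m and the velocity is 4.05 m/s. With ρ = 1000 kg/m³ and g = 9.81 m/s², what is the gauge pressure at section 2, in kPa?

Pressure head at 1: ψ₁ = P₁/(ρg) = 273×1000 / (1000 × 9.81) = 27.83 m.
Velocity heads: v₁²/2g = 2.24²/19.62 = 0.256 m; v₂²/2g = 4.05²/19.62 = 0.836 m.
Total head H = z₁ + ψ₁ + v₁²/2g = 30.50 + 27.83 + 0.256 = 58.59 m.
ψ₂ = H − z₂ − v₂²/2g = 58.59 − 35.73 − 0.836 = 22.02 m.
P₂ = ρgψ₂ = 1000 × 9.81 × 22.02 ≈ 216 kPa.

P₂ ≈ 216 kPa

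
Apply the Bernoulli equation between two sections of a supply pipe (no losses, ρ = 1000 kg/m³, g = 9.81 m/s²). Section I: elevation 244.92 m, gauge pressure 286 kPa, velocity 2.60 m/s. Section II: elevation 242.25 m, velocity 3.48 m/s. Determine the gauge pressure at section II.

P₂ ≈ 310 kPa

Pressure head at I: ψ₁ = P₁/(ρg) = 286×1000 / (1000 × 9.81) = 29.15 m.
Velocity heads: v₁²/2g = 2.60²/19.62 = 0.345 m; v₂²/2g = 3.48²/19.62 = 0.617 m.
Total head H = z₁ + ψ₁ + v₁²/2g = 244.92 + 29.15 + 0.345 = 274.42 m.
ψ₂ = H − z₂ − v₂²/2g = 274.42 − 242.25 − 0.617 = 31.55 m.
P₂ = ρgψ₂ = 1000 × 9.81 × 31.55 ≈ 310 kPa.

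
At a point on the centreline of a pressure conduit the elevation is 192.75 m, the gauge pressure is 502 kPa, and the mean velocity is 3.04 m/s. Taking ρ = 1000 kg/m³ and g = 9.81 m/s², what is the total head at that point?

Pressure head ψ = P/(ρg) = 502×1000 / (1000 × 9.81) = 51.17 m.
Velocity head = v²/(2g) = 3.04² / (2 × 9.81) = 0.471 m.
h = z + ψ + v²/(2g) = 192.75 + 51.17 + 0.471 = 244.39 m.

h ≈ 244.39 m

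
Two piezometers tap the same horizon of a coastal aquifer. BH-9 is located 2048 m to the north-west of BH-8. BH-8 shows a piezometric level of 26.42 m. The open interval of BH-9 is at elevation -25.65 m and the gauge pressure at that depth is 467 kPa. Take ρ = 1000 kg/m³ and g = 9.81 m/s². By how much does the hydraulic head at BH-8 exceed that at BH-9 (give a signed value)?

Δh ≈ 4.47 m

Total head at BH-8: h = 26.42 m (water level in the piezometer is the total head).
Pressure head at BH-9: ψ = P/(ρg) = 467×1000 / (1000 × 9.81) = 47.60 m.
Total head at BH-9: h = z + ψ = -25.65 + 47.60 = 21.95 m.
Head difference: h(BH-8) − h(BH-9) = 26.42 − 21.95 = 4.47 m.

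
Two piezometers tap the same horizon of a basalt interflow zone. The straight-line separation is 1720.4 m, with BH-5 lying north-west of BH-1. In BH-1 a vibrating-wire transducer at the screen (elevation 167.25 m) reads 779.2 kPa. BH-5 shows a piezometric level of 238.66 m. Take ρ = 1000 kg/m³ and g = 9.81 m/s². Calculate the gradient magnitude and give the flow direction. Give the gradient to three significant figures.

Pressure head at BH-1: ψ = P/(ρg) = 779.2×1000 / (1000 × 9.81) = 79.43 m.
Total head at BH-1: h = z + ψ = 167.25 + 79.43 = 246.68 m.
Total head at BH-5: h = 238.66 m (water level in the piezometer is the total head).
Head difference: h(BH-1) − h(BH-5) = 246.68 − 238.66 = 8.02 m.
Hydraulic gradient: i = |Δh| / L = 8.02 / 1720.4 = 0.00466.
Flow is from higher to lower head: from BH-1 toward BH-5, i.e. toward the north-west.

i ≈ 0.00466; groundwater flows toward the north-west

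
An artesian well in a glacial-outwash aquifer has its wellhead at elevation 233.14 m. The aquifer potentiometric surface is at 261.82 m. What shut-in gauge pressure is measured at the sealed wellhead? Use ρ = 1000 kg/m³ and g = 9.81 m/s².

P ≈ 281 kPa

Head above the cap: Δh = 261.82 − 233.14 = 28.68 m.
P = ρgΔh = 1000 × 9.81 × 28.68 = 281351 Pa ≈ 281 kPa.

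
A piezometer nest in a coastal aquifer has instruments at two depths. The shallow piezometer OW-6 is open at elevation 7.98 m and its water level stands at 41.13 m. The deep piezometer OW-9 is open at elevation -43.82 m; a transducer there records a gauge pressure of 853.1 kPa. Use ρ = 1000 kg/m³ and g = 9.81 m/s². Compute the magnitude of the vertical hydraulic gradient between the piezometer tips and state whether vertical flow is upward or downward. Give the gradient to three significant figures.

|i_v| ≈ 0.0388; vertical flow is upward

Total head at OW-6: h = 41.13 m (water level in the standpipe).
Pressure head at OW-9: ψ = P/(ρg) = 853.1×1000 / (1000 × 9.81) = 86.96 m.
Total head at OW-9: h = z + ψ = -43.82 + 86.96 = 43.14 m.
Δh = h(OW-6) − h(OW-9) = 41.13 − 43.14 = -2.01 m.
Vertical separation Δz = 7.98 − (-43.82) = 51.80 m.
|i_v| = |Δh| / Δz = 2.01 / 51.80 = 0.0388.
Head is higher in the deep piezometer, so vertical flow is upward (discharge condition).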